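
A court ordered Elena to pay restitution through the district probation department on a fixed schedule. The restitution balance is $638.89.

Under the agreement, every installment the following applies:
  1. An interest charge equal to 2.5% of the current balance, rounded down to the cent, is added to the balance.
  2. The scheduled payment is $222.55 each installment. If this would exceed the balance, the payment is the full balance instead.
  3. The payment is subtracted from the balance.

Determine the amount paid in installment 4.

# | Opening | Interest | Payment | End bal
1 | $638.89 | $15.97 | $222.55 | $432.31
2 | $432.31 | $10.80 | $222.55 | $220.56
3 | $220.56 | $5.51 | $222.55 | $3.52
4 | $3.52 | $0.08 | $3.60 | $0.00

$3.60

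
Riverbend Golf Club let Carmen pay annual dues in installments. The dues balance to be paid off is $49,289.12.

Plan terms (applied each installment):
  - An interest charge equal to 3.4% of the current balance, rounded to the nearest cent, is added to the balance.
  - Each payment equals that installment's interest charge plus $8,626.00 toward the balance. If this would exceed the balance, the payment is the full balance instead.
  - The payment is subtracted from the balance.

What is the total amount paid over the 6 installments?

$54,944.84

# | Opening | Interest | Payment | End bal
1 | $49,289.12 | $1,675.83 | $10,301.83 | $40,663.12
2 | $40,663.12 | $1,382.55 | $10,008.55 | $32,037.12
3 | $32,037.12 | $1,089.26 | $9,715.26 | $23,411.12
4 | $23,411.12 | $795.98 | $9,421.98 | $14,785.12
5 | $14,785.12 | $502.69 | $9,128.69 | $6,159.12
6 | $6,159.12 | $209.41 | $6,368.53 | $0.00
Total paid: $54,944.84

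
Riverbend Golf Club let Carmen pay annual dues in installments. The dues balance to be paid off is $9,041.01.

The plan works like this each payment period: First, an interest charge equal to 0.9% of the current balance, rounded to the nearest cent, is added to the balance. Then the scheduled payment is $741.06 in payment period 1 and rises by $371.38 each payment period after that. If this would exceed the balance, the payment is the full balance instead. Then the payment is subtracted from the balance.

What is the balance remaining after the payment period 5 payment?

$1,935.27

Payment period 1: opening $9,041.01; interest $81.37 → $9,122.38; payment $741.06; balance $8,381.32
Payment period 2: opening $8,381.32; interest $75.43 → $8,456.75; payment $1,112.44; balance $7,344.31
Payment period 3: opening $7,344.31; interest $66.10 → $7,410.41; payment $1,483.82; balance $5,926.59
Payment period 4: opening $5,926.59; interest $53.34 → $5,979.93; payment $1,855.20; balance $4,124.73
Payment period 5: opening $4,124.73; interest $37.12 → $4,161.85; payment $2,226.58; balance $1,935.27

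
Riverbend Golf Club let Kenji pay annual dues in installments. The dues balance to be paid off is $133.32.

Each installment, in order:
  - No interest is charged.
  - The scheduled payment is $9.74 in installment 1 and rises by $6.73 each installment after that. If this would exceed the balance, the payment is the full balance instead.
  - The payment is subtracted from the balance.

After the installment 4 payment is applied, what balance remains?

Installment 1: $133.32 − $9.74 → $123.58
Installment 2: $123.58 − $16.47 → $107.11
Installment 3: $107.11 − $23.20 → $83.91
Installment 4: $83.91 − $29.93 → $53.98

$53.98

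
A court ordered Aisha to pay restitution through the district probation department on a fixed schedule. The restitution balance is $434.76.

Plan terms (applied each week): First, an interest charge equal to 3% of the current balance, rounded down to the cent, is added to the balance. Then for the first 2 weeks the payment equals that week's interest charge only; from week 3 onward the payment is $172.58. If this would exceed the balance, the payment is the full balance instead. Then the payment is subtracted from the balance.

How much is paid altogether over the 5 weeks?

Week 1: $434.76 +$13.04 interest = $447.80; pay $13.04 → $434.76
Week 2: $434.76 +$13.04 interest = $447.80; pay $13.04 → $434.76
Week 3: $434.76 +$13.04 interest = $447.80; pay $172.58 → $275.22
Week 4: $275.22 +$8.25 interest = $283.47; pay $172.58 → $110.89
Week 5: $110.89 +$3.32 interest = $114.21; pay $114.21 → $0.00
Total paid: $485.45

$485.45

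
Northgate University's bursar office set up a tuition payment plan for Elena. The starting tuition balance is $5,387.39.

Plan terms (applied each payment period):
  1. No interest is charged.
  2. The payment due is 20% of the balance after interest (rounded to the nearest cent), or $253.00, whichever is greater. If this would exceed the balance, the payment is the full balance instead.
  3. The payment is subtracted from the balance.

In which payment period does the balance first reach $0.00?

Payment period 1: $5,387.39 − $1,077.48 → $4,309.91
Payment period 2: $4,309.91 − $861.98 → $3,447.93
Payment period 3: $3,447.93 − $689.59 → $2,758.34
Payment period 4: $2,758.34 − $551.67 → $2,206.67
Payment period 5: $2,206.67 − $441.33 → $1,765.34
Payment period 6: $1,765.34 − $353.07 → $1,412.27
Payment period 7: $1,412.27 − $282.45 → $1,129.82
Payment period 8: $1,129.82 − $253.00 → $876.82
Payment period 9: $876.82 − $253.00 → $623.82
Payment period 10: $623.82 − $253.00 → $370.82
Payment period 11: $370.82 − $253.00 → $117.82
Payment period 12: $117.82 − $117.82 → $0.00
Balance reaches $0.00 in payment period 12.

12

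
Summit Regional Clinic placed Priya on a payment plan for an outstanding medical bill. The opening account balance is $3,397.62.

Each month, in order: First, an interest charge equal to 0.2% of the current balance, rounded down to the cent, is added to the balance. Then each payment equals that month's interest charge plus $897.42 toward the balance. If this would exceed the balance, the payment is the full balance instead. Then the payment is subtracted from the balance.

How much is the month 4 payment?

$706.77

Month 1: opening $3,397.62; interest $6.79 → $3,404.41; payment $904.21; balance $2,500.20
Month 2: opening $2,500.20; interest $5.00 → $2,505.20; payment $902.42; balance $1,602.78
Month 3: opening $1,602.78; interest $3.20 → $1,605.98; payment $900.62; balance $705.36
Month 4: opening $705.36; interest $1.41 → $706.77; payment $706.77; balance $0.00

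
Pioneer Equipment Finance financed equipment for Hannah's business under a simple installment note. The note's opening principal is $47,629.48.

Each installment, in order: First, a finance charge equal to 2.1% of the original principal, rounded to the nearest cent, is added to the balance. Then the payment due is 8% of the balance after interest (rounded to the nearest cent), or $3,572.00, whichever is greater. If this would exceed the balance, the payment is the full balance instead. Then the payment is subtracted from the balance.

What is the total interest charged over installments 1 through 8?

Installment 1: $47,629.48 +$1,000.22 interest = $48,629.70; pay $3,890.38 → $44,739.32
Installment 2: $44,739.32 +$1,000.22 interest = $45,739.54; pay $3,659.16 → $42,080.38
Installment 3: $42,080.38 +$1,000.22 interest = $43,080.60; pay $3,572.00 → $39,508.60
Installment 4: $39,508.60 +$1,000.22 interest = $40,508.82; pay $3,572.00 → $36,936.82
Installment 5: $36,936.82 +$1,000.22 interest = $37,937.04; pay $3,572.00 → $34,365.04
Installment 6: $34,365.04 +$1,000.22 interest = $35,365.26; pay $3,572.00 → $31,793.26
Installment 7: $31,793.26 +$1,000.22 interest = $32,793.48; pay $3,572.00 → $29,221.48
Installment 8: $29,221.48 +$1,000.22 interest = $30,221.70; pay $3,572.00 → $26,649.70
Total interest: $1,000.22 + $1,000.22 + $1,000.22 + $1,000.22 + $1,000.22 + $1,000.22 + $1,000.22 + $1,000.22 = $8,001.76

$8,001.76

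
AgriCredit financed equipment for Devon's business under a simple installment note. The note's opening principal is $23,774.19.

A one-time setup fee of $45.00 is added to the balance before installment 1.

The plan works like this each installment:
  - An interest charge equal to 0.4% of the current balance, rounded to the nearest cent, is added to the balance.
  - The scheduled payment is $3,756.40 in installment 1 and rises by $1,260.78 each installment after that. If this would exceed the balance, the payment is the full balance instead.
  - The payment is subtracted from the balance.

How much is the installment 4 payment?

$7,538.74

Installment 1: $23,819.19 +$95.28 interest = $23,914.47; pay $3,756.40 → $20,158.07
Installment 2: $20,158.07 +$80.63 interest = $20,238.70; pay $5,017.18 → $15,221.52
Installment 3: $15,221.52 +$60.89 interest = $15,282.41; pay $6,277.96 → $9,004.45
Installment 4: $9,004.45 +$36.02 interest = $9,040.47; pay $7,538.74 → $1,501.73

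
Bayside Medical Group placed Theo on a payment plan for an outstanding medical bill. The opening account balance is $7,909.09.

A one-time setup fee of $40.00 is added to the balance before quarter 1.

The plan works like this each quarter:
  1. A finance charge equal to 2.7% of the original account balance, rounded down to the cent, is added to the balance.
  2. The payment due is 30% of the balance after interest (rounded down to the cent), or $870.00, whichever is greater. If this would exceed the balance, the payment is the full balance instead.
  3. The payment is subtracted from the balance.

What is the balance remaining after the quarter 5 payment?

# | Opening | Interest | Payment | End bal
1 | $7,949.09 | $213.54 | $2,448.78 | $5,713.85
2 | $5,713.85 | $213.54 | $1,778.21 | $4,149.18
3 | $4,149.18 | $213.54 | $1,308.81 | $3,053.91
4 | $3,053.91 | $213.54 | $980.23 | $2,287.22
5 | $2,287.22 | $213.54 | $870.00 | $1,630.76

$1,630.76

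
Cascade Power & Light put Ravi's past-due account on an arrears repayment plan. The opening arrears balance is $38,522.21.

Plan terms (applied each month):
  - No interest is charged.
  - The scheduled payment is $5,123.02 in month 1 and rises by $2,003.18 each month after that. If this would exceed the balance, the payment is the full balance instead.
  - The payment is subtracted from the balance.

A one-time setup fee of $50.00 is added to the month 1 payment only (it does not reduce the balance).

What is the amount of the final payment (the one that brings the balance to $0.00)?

$6,011.05

Month 1: opening $38,522.21; payment $5,123.02 (+ $50.00 fee); balance $33,399.19
Month 2: opening $33,399.19; payment $7,126.20; balance $26,272.99
Month 3: opening $26,272.99; payment $9,129.38; balance $17,143.61
Month 4: opening $17,143.61; payment $11,132.56; balance $6,011.05
Month 5: opening $6,011.05; payment $6,011.05; balance $0.00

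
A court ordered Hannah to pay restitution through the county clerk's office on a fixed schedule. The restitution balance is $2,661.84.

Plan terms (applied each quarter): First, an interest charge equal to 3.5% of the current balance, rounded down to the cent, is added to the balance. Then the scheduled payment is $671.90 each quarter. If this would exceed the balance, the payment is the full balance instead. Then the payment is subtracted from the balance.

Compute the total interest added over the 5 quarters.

$256.02

Quarter 1: $2,661.84 +$93.16 interest = $2,755.00; pay $671.90 → $2,083.10
Quarter 2: $2,083.10 +$72.90 interest = $2,156.00; pay $671.90 → $1,484.10
Quarter 3: $1,484.10 +$51.94 interest = $1,536.04; pay $671.90 → $864.14
Quarter 4: $864.14 +$30.24 interest = $894.38; pay $671.90 → $222.48
Quarter 5: $222.48 +$7.78 interest = $230.26; pay $230.26 → $0.00
Total interest: $93.16 + $72.90 + $51.94 + $30.24 + $7.78 = $256.02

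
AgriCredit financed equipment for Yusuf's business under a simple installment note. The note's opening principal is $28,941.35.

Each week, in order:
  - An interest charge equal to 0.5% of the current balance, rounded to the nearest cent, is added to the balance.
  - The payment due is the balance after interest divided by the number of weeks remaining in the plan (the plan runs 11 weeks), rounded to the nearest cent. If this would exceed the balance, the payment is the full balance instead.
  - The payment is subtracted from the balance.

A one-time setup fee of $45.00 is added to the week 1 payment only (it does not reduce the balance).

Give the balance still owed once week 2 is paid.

$23,916.67

Week 1: opening $28,941.35; interest $144.71 → $29,086.06; payment $2,644.19 (+ $45.00 fee); balance $26,441.87
Week 2: opening $26,441.87; interest $132.21 → $26,574.08; payment $2,657.41; balance $23,916.67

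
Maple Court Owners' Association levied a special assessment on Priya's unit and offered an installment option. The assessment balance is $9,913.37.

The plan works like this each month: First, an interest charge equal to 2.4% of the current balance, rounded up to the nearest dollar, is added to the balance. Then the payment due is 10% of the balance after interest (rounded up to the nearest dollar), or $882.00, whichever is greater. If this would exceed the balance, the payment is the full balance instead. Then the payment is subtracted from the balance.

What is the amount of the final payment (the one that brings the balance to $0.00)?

$864.37

Month 1: opening $9,913.37; interest $238.00 → $10,151.37; payment $1,016.00; balance $9,135.37
Month 2: opening $9,135.37; interest $220.00 → $9,355.37; payment $936.00; balance $8,419.37
Month 3: opening $8,419.37; interest $203.00 → $8,622.37; payment $882.00; balance $7,740.37
Month 4: opening $7,740.37; interest $186.00 → $7,926.37; payment $882.00; balance $7,044.37
Month 5: opening $7,044.37; interest $170.00 → $7,214.37; payment $882.00; balance $6,332.37
Month 6: opening $6,332.37; interest $152.00 → $6,484.37; payment $882.00; balance $5,602.37
Month 7: opening $5,602.37; interest $135.00 → $5,737.37; payment $882.00; balance $4,855.37
Month 8: opening $4,855.37; interest $117.00 → $4,972.37; payment $882.00; balance $4,090.37
Month 9: opening $4,090.37; interest $99.00 → $4,189.37; payment $882.00; balance $3,307.37
Month 10: opening $3,307.37; interest $80.00 → $3,387.37; payment $882.00; balance $2,505.37
Month 11: opening $2,505.37; interest $61.00 → $2,566.37; payment $882.00; balance $1,684.37
Month 12: opening $1,684.37; interest $41.00 → $1,725.37; payment $882.00; balance $843.37
Month 13: opening $843.37; interest $21.00 → $864.37; payment $864.37; balance $0.00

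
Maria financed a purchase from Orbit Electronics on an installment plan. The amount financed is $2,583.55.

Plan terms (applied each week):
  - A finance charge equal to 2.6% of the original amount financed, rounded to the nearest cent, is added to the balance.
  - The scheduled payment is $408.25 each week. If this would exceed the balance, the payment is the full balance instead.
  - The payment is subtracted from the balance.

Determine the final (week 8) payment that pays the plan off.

$263.16

Week 1: $2,583.55 +$67.17 interest = $2,650.72; pay $408.25 → $2,242.47
Week 2: $2,242.47 +$67.17 interest = $2,309.64; pay $408.25 → $1,901.39
Week 3: $1,901.39 +$67.17 interest = $1,968.56; pay $408.25 → $1,560.31
Week 4: $1,560.31 +$67.17 interest = $1,627.48; pay $408.25 → $1,219.23
Week 5: $1,219.23 +$67.17 interest = $1,286.40; pay $408.25 → $878.15
Week 6: $878.15 +$67.17 interest = $945.32; pay $408.25 → $537.07
Week 7: $537.07 +$67.17 interest = $604.24; pay $408.25 → $195.99
Week 8: $195.99 +$67.17 interest = $263.16; pay $263.16 → $0.00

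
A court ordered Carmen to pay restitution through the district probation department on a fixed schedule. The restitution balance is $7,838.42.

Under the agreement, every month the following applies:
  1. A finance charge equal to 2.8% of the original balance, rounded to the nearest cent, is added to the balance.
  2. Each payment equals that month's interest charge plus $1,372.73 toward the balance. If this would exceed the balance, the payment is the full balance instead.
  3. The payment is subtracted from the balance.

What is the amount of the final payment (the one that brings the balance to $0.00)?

$1,194.25

Month 1: opening $7,838.42; interest $219.48 → $8,057.90; payment $1,592.21; balance $6,465.69
Month 2: opening $6,465.69; interest $219.48 → $6,685.17; payment $1,592.21; balance $5,092.96
Month 3: opening $5,092.96; interest $219.48 → $5,312.44; payment $1,592.21; balance $3,720.23
Month 4: opening $3,720.23; interest $219.48 → $3,939.71; payment $1,592.21; balance $2,347.50
Month 5: opening $2,347.50; interest $219.48 → $2,566.98; payment $1,592.21; balance $974.77
Month 6: opening $974.77; interest $219.48 → $1,194.25; payment $1,194.25; balance $0.00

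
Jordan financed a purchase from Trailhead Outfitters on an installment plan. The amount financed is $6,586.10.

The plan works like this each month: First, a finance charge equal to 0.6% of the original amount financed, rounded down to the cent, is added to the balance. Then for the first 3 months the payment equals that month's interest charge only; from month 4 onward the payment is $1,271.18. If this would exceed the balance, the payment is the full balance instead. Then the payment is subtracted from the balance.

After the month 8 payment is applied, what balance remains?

Month 1: opening $6,586.10; interest $39.51 → $6,625.61; payment $39.51; balance $6,586.10
Month 2: opening $6,586.10; interest $39.51 → $6,625.61; payment $39.51; balance $6,586.10
Month 3: opening $6,586.10; interest $39.51 → $6,625.61; payment $39.51; balance $6,586.10
Month 4: opening $6,586.10; interest $39.51 → $6,625.61; payment $1,271.18; balance $5,354.43
Month 5: opening $5,354.43; interest $39.51 → $5,393.94; payment $1,271.18; balance $4,122.76
Month 6: opening $4,122.76; interest $39.51 → $4,162.27; payment $1,271.18; balance $2,891.09
Month 7: opening $2,891.09; interest $39.51 → $2,930.60; payment $1,271.18; balance $1,659.42
Month 8: opening $1,659.42; interest $39.51 → $1,698.93; payment $1,271.18; balance $427.75

$427.75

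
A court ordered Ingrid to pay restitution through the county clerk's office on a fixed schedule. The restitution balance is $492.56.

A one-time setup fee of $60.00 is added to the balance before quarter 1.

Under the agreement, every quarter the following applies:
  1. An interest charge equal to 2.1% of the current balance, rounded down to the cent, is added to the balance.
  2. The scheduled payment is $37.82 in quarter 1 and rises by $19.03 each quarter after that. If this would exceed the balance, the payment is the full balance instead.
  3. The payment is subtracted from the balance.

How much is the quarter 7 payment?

$95.12

Quarter 1: $552.56 +$11.60 interest = $564.16; pay $37.82 → $526.34
Quarter 2: $526.34 +$11.05 interest = $537.39; pay $56.85 → $480.54
Quarter 3: $480.54 +$10.09 interest = $490.63; pay $75.88 → $414.75
Quarter 4: $414.75 +$8.70 interest = $423.45; pay $94.91 → $328.54
Quarter 5: $328.54 +$6.89 interest = $335.43; pay $113.94 → $221.49
Quarter 6: $221.49 +$4.65 interest = $226.14; pay $132.97 → $93.17
Quarter 7: $93.17 +$1.95 interest = $95.12; pay $95.12 → $0.00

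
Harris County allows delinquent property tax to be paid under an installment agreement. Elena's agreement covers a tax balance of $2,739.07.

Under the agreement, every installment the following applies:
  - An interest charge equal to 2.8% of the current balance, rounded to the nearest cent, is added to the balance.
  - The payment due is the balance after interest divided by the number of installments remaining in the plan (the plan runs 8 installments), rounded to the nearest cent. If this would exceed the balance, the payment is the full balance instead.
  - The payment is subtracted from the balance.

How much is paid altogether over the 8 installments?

# | Opening | Interest | Payment | End bal
1 | $2,739.07 | $76.69 | $351.97 | $2,463.79
2 | $2,463.79 | $68.99 | $361.83 | $2,170.95
3 | $2,170.95 | $60.79 | $371.96 | $1,859.78
4 | $1,859.78 | $52.07 | $382.37 | $1,529.48
5 | $1,529.48 | $42.83 | $393.08 | $1,179.23
6 | $1,179.23 | $33.02 | $404.08 | $808.17
7 | $808.17 | $22.63 | $415.40 | $415.40
8 | $415.40 | $11.63 | $427.03 | $0.00
Total paid: $3,107.72

$3,107.72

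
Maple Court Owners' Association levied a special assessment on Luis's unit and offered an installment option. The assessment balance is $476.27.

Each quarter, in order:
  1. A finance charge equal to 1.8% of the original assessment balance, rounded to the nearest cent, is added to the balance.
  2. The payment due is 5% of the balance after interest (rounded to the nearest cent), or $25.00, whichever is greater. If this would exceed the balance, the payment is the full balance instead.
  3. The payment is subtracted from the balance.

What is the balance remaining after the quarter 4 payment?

$410.55

Quarter 1: opening $476.27; interest $8.57 → $484.84; payment $25.00; balance $459.84
Quarter 2: opening $459.84; interest $8.57 → $468.41; payment $25.00; balance $443.41
Quarter 3: opening $443.41; interest $8.57 → $451.98; payment $25.00; balance $426.98
Quarter 4: opening $426.98; interest $8.57 → $435.55; payment $25.00; balance $410.55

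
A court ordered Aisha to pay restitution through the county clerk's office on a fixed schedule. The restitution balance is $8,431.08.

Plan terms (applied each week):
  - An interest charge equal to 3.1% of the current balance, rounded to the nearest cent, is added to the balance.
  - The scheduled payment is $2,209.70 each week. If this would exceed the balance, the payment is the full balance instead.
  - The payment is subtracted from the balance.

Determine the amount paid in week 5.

$276.08

# | Opening | Interest | Payment | End bal
1 | $8,431.08 | $261.36 | $2,209.70 | $6,482.74
2 | $6,482.74 | $200.96 | $2,209.70 | $4,474.00
3 | $4,474.00 | $138.69 | $2,209.70 | $2,402.99
4 | $2,402.99 | $74.49 | $2,209.70 | $267.78
5 | $267.78 | $8.30 | $276.08 | $0.00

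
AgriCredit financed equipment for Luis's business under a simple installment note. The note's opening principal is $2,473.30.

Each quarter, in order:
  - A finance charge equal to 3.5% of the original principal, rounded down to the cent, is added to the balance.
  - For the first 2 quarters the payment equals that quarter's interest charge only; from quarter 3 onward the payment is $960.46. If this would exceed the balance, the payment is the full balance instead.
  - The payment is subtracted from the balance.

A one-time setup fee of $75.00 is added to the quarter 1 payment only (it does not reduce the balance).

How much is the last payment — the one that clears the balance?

$812.06

# | Opening | Interest | Payment | Fee | End bal
1 | $2,473.30 | $86.56 | $86.56 | $75.00 | $2,473.30
2 | $2,473.30 | $86.56 | $86.56 | — | $2,473.30
3 | $2,473.30 | $86.56 | $960.46 | — | $1,599.40
4 | $1,599.40 | $86.56 | $960.46 | — | $725.50
5 | $725.50 | $86.56 | $812.06 | — | $0.00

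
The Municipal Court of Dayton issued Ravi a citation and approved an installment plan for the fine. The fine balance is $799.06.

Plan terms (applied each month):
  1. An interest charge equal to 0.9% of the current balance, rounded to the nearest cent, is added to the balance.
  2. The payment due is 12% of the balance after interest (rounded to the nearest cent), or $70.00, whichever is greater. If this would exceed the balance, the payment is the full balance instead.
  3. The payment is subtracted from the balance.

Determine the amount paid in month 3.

# | Opening | Interest | Payment | End bal
1 | $799.06 | $7.19 | $96.75 | $709.50
2 | $709.50 | $6.39 | $85.91 | $629.98
3 | $629.98 | $5.67 | $76.28 | $559.37

$76.28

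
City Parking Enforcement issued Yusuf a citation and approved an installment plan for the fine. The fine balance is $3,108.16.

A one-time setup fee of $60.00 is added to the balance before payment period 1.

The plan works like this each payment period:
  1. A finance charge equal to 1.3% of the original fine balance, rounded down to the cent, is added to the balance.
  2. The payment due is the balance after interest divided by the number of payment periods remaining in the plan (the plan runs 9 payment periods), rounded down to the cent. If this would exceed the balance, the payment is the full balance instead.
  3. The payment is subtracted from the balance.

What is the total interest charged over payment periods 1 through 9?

Payment period 1: opening $3,168.16; interest $40.40 → $3,208.56; payment $356.50; balance $2,852.06
Payment period 2: opening $2,852.06; interest $40.40 → $2,892.46; payment $361.55; balance $2,530.91
Payment period 3: opening $2,530.91; interest $40.40 → $2,571.31; payment $367.33; balance $2,203.98
Payment period 4: opening $2,203.98; interest $40.40 → $2,244.38; payment $374.06; balance $1,870.32
Payment period 5: opening $1,870.32; interest $40.40 → $1,910.72; payment $382.14; balance $1,528.58
Payment period 6: opening $1,528.58; interest $40.40 → $1,568.98; payment $392.24; balance $1,176.74
Payment period 7: opening $1,176.74; interest $40.40 → $1,217.14; payment $405.71; balance $811.43
Payment period 8: opening $811.43; interest $40.40 → $851.83; payment $425.91; balance $425.92
Payment period 9: opening $425.92; interest $40.40 → $466.32; payment $466.32; balance $0.00
Total interest: $40.40 + $40.40 + $40.40 + $40.40 + $40.40 + $40.40 + $40.40 + $40.40 + $40.40 = $363.60

$363.60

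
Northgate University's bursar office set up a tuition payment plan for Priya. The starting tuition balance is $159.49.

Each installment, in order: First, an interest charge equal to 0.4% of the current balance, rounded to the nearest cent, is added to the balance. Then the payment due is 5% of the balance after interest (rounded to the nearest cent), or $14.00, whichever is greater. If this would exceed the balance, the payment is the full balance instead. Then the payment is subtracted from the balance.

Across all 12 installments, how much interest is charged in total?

$4.07

Installment 1: opening $159.49; interest $0.64 → $160.13; payment $14.00; balance $146.13
Installment 2: opening $146.13; interest $0.58 → $146.71; payment $14.00; balance $132.71
Installment 3: opening $132.71; interest $0.53 → $133.24; payment $14.00; balance $119.24
Installment 4: opening $119.24; interest $0.48 → $119.72; payment $14.00; balance $105.72
Installment 5: opening $105.72; interest $0.42 → $106.14; payment $14.00; balance $92.14
Installment 6: opening $92.14; interest $0.37 → $92.51; payment $14.00; balance $78.51
Installment 7: opening $78.51; interest $0.31 → $78.82; payment $14.00; balance $64.82
Installment 8: opening $64.82; interest $0.26 → $65.08; payment $14.00; balance $51.08
Installment 9: opening $51.08; interest $0.20 → $51.28; payment $14.00; balance $37.28
Installment 10: opening $37.28; interest $0.15 → $37.43; payment $14.00; balance $23.43
Installment 11: opening $23.43; interest $0.09 → $23.52; payment $14.00; balance $9.52
Installment 12: opening $9.52; interest $0.04 → $9.56; payment $9.56; balance $0.00
Total interest: $0.64 + $0.58 + $0.53 + $0.48 + $0.42 + $0.37 + $0.31 + $0.26 + $0.20 + $0.15 + $0.09 + $0.04 = $4.07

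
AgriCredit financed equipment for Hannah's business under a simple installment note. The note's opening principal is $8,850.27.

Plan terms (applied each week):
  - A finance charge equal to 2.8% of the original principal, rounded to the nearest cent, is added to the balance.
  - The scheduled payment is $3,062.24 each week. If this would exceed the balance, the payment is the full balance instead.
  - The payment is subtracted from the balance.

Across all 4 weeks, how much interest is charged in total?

Week 1: opening $8,850.27; interest $247.81 → $9,098.08; payment $3,062.24; balance $6,035.84
Week 2: opening $6,035.84; interest $247.81 → $6,283.65; payment $3,062.24; balance $3,221.41
Week 3: opening $3,221.41; interest $247.81 → $3,469.22; payment $3,062.24; balance $406.98
Week 4: opening $406.98; interest $247.81 → $654.79; payment $654.79; balance $0.00
Total interest: $247.81 + $247.81 + $247.81 + $247.81 = $991.24

$991.24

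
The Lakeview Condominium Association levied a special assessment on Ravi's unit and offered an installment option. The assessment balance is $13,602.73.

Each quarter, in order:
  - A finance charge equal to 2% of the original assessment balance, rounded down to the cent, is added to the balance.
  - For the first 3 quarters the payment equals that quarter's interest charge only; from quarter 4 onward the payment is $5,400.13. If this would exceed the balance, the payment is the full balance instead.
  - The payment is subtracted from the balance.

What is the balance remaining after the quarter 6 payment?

# | Opening | Interest | Payment | End bal
1 | $13,602.73 | $272.05 | $272.05 | $13,602.73
2 | $13,602.73 | $272.05 | $272.05 | $13,602.73
3 | $13,602.73 | $272.05 | $272.05 | $13,602.73
4 | $13,602.73 | $272.05 | $5,400.13 | $8,474.65
5 | $8,474.65 | $272.05 | $5,400.13 | $3,346.57
6 | $3,346.57 | $272.05 | $3,618.62 | $0.00

$0.00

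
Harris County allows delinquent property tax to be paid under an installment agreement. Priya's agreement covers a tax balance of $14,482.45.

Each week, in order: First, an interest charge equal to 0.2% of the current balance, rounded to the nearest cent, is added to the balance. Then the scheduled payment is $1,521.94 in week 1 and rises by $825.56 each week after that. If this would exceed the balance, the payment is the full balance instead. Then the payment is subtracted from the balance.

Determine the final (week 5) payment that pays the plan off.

Week 1: opening $14,482.45; interest $28.96 → $14,511.41; payment $1,521.94; balance $12,989.47
Week 2: opening $12,989.47; interest $25.98 → $13,015.45; payment $2,347.50; balance $10,667.95
Week 3: opening $10,667.95; interest $21.34 → $10,689.29; payment $3,173.06; balance $7,516.23
Week 4: opening $7,516.23; interest $15.03 → $7,531.26; payment $3,998.62; balance $3,532.64
Week 5: opening $3,532.64; interest $7.07 → $3,539.71; payment $3,539.71; balance $0.00

$3,539.71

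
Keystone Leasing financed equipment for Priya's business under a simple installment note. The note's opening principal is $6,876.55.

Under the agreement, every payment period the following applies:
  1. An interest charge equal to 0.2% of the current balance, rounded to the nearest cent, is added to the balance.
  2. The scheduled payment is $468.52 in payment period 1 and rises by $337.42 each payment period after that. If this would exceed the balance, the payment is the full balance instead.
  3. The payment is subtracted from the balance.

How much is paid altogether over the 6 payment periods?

Payment period 1: opening $6,876.55; interest $13.75 → $6,890.30; payment $468.52; balance $6,421.78
Payment period 2: opening $6,421.78; interest $12.84 → $6,434.62; payment $805.94; balance $5,628.68
Payment period 3: opening $5,628.68; interest $11.26 → $5,639.94; payment $1,143.36; balance $4,496.58
Payment period 4: opening $4,496.58; interest $8.99 → $4,505.57; payment $1,480.78; balance $3,024.79
Payment period 5: opening $3,024.79; interest $6.05 → $3,030.84; payment $1,818.20; balance $1,212.64
Payment period 6: opening $1,212.64; interest $2.43 → $1,215.07; payment $1,215.07; balance $0.00
Total paid: $6,931.87

$6,931.87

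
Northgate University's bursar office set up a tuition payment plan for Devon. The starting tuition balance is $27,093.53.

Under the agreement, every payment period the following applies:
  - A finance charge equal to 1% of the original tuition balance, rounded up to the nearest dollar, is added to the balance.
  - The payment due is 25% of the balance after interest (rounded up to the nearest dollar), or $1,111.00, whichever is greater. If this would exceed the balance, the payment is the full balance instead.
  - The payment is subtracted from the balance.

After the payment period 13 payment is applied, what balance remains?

Payment period 1: opening $27,093.53; interest $271.00 → $27,364.53; payment $6,842.00; balance $20,522.53
Payment period 2: opening $20,522.53; interest $271.00 → $20,793.53; payment $5,199.00; balance $15,594.53
Payment period 3: opening $15,594.53; interest $271.00 → $15,865.53; payment $3,967.00; balance $11,898.53
Payment period 4: opening $11,898.53; interest $271.00 → $12,169.53; payment $3,043.00; balance $9,126.53
Payment period 5: opening $9,126.53; interest $271.00 → $9,397.53; payment $2,350.00; balance $7,047.53
Payment period 6: opening $7,047.53; interest $271.00 → $7,318.53; payment $1,830.00; balance $5,488.53
Payment period 7: opening $5,488.53; interest $271.00 → $5,759.53; payment $1,440.00; balance $4,319.53
Payment period 8: opening $4,319.53; interest $271.00 → $4,590.53; payment $1,148.00; balance $3,442.53
Payment period 9: opening $3,442.53; interest $271.00 → $3,713.53; payment $1,111.00; balance $2,602.53
Payment period 10: opening $2,602.53; interest $271.00 → $2,873.53; payment $1,111.00; balance $1,762.53
Payment period 11: opening $1,762.53; interest $271.00 → $2,033.53; payment $1,111.00; balance $922.53
Payment period 12: opening $922.53; interest $271.00 → $1,193.53; payment $1,111.00; balance $82.53
Payment period 13: opening $82.53; interest $271.00 → $353.53; payment $353.53; balance $0.00

$0.00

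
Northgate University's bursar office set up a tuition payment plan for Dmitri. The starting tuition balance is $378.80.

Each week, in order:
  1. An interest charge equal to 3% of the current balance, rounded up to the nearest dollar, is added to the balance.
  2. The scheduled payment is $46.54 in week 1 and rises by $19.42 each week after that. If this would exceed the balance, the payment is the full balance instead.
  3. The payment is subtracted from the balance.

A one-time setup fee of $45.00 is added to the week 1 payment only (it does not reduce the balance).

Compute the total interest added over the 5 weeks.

$43.00

# | Opening | Interest | Payment | Fee | End bal
1 | $378.80 | $12.00 | $46.54 | $45.00 | $344.26
2 | $344.26 | $11.00 | $65.96 | — | $289.30
3 | $289.30 | $9.00 | $85.38 | — | $212.92
4 | $212.92 | $7.00 | $104.80 | — | $115.12
5 | $115.12 | $4.00 | $119.12 | — | $0.00
Total interest: $12.00 + $11.00 + $9.00 + $7.00 + $4.00 = $43.00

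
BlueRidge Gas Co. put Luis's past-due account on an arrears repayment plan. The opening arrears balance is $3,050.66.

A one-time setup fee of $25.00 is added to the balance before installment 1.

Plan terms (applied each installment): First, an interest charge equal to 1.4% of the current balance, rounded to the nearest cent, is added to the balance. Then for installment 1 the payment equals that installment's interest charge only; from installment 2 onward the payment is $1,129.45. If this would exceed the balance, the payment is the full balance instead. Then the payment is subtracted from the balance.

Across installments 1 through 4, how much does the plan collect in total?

$3,202.06

Installment 1: opening $3,075.66; interest $43.06 → $3,118.72; payment $43.06; balance $3,075.66
Installment 2: opening $3,075.66; interest $43.06 → $3,118.72; payment $1,129.45; balance $1,989.27
Installment 3: opening $1,989.27; interest $27.85 → $2,017.12; payment $1,129.45; balance $887.67
Installment 4: opening $887.67; interest $12.43 → $900.10; payment $900.10; balance $0.00
Total paid: $3,202.06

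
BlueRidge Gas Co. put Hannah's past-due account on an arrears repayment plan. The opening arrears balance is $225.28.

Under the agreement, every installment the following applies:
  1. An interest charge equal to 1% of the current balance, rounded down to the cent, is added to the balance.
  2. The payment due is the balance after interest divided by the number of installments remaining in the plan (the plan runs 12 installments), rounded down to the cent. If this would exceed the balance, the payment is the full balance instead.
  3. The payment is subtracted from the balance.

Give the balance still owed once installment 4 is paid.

$156.28

Installment 1: $225.28 +$2.25 interest = $227.53; pay $18.96 → $208.57
Installment 2: $208.57 +$2.08 interest = $210.65; pay $19.15 → $191.50
Installment 3: $191.50 +$1.91 interest = $193.41; pay $19.34 → $174.07
Installment 4: $174.07 +$1.74 interest = $175.81; pay $19.53 → $156.28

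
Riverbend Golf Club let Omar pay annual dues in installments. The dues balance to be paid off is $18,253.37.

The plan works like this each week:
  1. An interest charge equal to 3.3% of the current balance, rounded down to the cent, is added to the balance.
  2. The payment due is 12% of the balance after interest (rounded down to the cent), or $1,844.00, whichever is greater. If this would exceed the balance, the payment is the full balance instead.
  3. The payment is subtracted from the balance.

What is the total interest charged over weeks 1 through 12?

# | Opening | Interest | Payment | End bal
1 | $18,253.37 | $602.36 | $2,262.68 | $16,593.05
2 | $16,593.05 | $547.57 | $2,056.87 | $15,083.75
3 | $15,083.75 | $497.76 | $1,869.78 | $13,711.73
4 | $13,711.73 | $452.48 | $1,844.00 | $12,320.21
5 | $12,320.21 | $406.56 | $1,844.00 | $10,882.77
6 | $10,882.77 | $359.13 | $1,844.00 | $9,397.90
7 | $9,397.90 | $310.13 | $1,844.00 | $7,864.03
8 | $7,864.03 | $259.51 | $1,844.00 | $6,279.54
9 | $6,279.54 | $207.22 | $1,844.00 | $4,642.76
10 | $4,642.76 | $153.21 | $1,844.00 | $2,951.97
11 | $2,951.97 | $97.41 | $1,844.00 | $1,205.38
12 | $1,205.38 | $39.77 | $1,245.15 | $0.00
Total interest: $602.36 + $547.57 + $497.76 + $452.48 + $406.56 + $359.13 + $310.13 + $259.51 + $207.22 + $153.21 + $97.41 + $39.77 = $3,933.11

$3,933.11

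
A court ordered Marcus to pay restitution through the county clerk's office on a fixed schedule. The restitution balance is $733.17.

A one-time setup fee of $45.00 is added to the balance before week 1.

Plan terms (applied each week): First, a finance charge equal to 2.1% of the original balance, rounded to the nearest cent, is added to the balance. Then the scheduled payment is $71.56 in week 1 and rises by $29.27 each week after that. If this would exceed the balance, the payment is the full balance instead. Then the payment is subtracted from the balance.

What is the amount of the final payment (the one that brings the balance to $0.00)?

$17.56

Week 1: opening $778.17; interest $15.40 → $793.57; payment $71.56; balance $722.01
Week 2: opening $722.01; interest $15.40 → $737.41; payment $100.83; balance $636.58
Week 3: opening $636.58; interest $15.40 → $651.98; payment $130.10; balance $521.88
Week 4: opening $521.88; interest $15.40 → $537.28; payment $159.37; balance $377.91
Week 5: opening $377.91; interest $15.40 → $393.31; payment $188.64; balance $204.67
Week 6: opening $204.67; interest $15.40 → $220.07; payment $217.91; balance $2.16
Week 7: opening $2.16; interest $15.40 → $17.56; payment $17.56; balance $0.00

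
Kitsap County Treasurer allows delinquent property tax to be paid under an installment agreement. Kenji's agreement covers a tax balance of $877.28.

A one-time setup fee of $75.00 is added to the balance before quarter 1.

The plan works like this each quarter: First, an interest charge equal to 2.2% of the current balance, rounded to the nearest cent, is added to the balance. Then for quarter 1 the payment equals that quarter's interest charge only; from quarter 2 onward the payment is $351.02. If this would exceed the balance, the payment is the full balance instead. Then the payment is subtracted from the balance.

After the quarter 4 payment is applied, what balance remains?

$0.00

Quarter 1: opening $952.28; interest $20.95 → $973.23; payment $20.95; balance $952.28
Quarter 2: opening $952.28; interest $20.95 → $973.23; payment $351.02; balance $622.21
Quarter 3: opening $622.21; interest $13.69 → $635.90; payment $351.02; balance $284.88
Quarter 4: opening $284.88; interest $6.27 → $291.15; payment $291.15; balance $0.00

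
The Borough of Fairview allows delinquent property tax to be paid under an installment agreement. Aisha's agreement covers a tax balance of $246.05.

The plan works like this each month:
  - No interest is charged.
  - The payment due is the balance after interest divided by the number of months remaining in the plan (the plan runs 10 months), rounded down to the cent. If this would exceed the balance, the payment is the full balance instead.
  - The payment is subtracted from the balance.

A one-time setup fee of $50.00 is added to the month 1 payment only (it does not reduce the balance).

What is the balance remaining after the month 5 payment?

Month 1: $246.05 − $24.60 (+ $50.00 fee) → $221.45
Month 2: $221.45 − $24.60 → $196.85
Month 3: $196.85 − $24.60 → $172.25
Month 4: $172.25 − $24.60 → $147.65
Month 5: $147.65 − $24.60 → $123.05

$123.05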